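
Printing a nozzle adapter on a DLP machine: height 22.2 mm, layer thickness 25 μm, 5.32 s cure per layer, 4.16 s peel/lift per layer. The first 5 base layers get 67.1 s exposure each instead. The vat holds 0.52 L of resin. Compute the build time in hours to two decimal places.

2.42 hours

Layer count = ceil(22.2 / 0.025) = 888.
Bottom layers = 5 × (67.1 + 4.16) = 356.3 s.
Remaining layers = 883 × (5.32 + 4.16) = 8370.84 s.
Sum: 356.3 + 8370.84 = 8727.14 s → 2.42 hours.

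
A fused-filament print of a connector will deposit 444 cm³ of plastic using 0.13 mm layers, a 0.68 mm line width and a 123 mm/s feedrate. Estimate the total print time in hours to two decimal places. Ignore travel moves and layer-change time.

11.34 hours

Extrusion cross-section = 0.13 × 0.68 = 0.0884 mm².
Toolpath length = 444 cm³ / 0.0884 mm² = 444000 / 0.0884 = 5022624.4 mm.
Extrusion time: 5022624.4 / 123 → 40834.3 s.
40834.3 s = 11.34 hours.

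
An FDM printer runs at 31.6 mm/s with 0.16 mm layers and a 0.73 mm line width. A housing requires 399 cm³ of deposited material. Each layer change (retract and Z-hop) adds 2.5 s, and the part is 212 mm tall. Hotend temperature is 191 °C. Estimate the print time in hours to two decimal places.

Line area = 0.16 × 0.73, so 0.1168 mm².
Path length: 399000 mm³ / 0.1168 mm² → 3416095.9 mm.
Print-move time: 3416095.9 / 31.6 → 108104.3 s.
Number of layers: 212 / 0.16 → 1325 (rounded up).
Layer-change overhead = 1325 × 2.5, so 3312.5 s.
Altogether 108104.3 + 3312.5 = 111416.8 s, i.e. 30.95 hours.

30.95 hours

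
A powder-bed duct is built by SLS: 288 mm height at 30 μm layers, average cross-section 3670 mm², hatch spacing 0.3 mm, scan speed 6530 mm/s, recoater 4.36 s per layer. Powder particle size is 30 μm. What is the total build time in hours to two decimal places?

16.62 hours

Layers = ⌈288/0.03⌉ = 9600.
Per-layer scan distance = 3670 / 0.3 = 12233.3 mm.
Scan time per layer: 12233.3 / 6530 → 1.8734 s.
Per-layer time = 1.8734 + 4.36, so 6.2334 s.
Build time = 9600 × 6.2334 = 59840.64 s = 16.62 hours.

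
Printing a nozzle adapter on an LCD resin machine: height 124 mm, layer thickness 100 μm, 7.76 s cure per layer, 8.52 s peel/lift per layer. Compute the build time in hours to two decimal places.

Number of layers: 124 / 0.1 → 1240 (rounded up).
Cycle time = 7.76 + 8.52, so 16.28 s.
Total = 1240 × 16.28 = 20187.2 s = 5.61 hours.

5.61 hours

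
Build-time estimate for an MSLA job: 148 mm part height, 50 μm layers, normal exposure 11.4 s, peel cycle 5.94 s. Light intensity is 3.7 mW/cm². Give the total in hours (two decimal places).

14.26 hours

Layer count = ceil(148 / 0.05) = 2960.
Each layer takes = 11.4 + 5.94 = 17.34 s.
Build time: 2960 × 17.34 s = 51326.4 s, i.e. 14.26 hours.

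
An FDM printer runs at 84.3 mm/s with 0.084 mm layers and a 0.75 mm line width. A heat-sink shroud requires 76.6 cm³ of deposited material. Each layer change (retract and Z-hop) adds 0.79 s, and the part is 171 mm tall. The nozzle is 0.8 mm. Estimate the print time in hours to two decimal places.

Bead cross-section = 0.084 × 0.75 = 0.063 mm².
Toolpath length = 76.6 cm³ / 0.063 mm² = 76600 / 0.063 = 1215873 mm.
Print-move time: 1215873 / 84.3 → 14423.2 s.
Number of layers: 171 / 0.084 → 2036 (rounded up).
Non-print overhead = 2036 × 0.79, so 1608.44 s.
Altogether 14423.2 + 1608.44 = 16031.64 s, i.e. 4.45 hours.

4.45 hours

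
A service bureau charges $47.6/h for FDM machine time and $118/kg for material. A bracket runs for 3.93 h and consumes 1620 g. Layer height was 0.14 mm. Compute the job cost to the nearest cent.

$378.23

Time charge: 47.6 × 3.93 → $187.068.
Feedstock cost = 118 × 1620/1000, so $191.16.
Job cost: 187.068 + 191.16 = 378.228 ≈ $378.23.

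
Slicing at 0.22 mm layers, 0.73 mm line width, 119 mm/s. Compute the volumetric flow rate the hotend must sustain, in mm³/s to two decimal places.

Extrusion cross-section = 0.22 × 0.73, so 0.1606 mm².
Q = v·A = 119 × 0.1606 = 19.11 mm³/s.

19.11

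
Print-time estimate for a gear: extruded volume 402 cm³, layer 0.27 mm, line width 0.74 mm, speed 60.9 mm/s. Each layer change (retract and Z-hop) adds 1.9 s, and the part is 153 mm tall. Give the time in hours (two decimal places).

9.48 hours

Bead cross-section: 0.27 × 0.74 → 0.1998 mm².
Toolpath length = 402 cm³ / 0.1998 mm² = 402000 / 0.1998 = 2012012 mm.
Print-move time = 2012012 / 60.9, so 33038 s.
Layer count = ceil(153 / 0.27) = 567.
Non-print overhead = 567 × 1.9, so 1077.3 s.
Altogether 33038 + 1077.3 = 34115.3 s, i.e. 9.48 hours.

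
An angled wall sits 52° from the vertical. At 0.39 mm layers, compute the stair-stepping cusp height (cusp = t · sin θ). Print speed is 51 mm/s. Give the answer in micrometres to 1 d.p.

307.3 μm

Cusp = layer height × sin(52°) = 0.39 × 0.7880 = 0.30732 mm = 307.3 μm.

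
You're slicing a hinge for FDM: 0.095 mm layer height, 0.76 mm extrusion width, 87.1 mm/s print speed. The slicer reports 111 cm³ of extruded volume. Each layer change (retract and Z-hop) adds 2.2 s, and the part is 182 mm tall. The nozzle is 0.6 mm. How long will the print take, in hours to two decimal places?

6.07 hours

Line area = 0.095 × 0.76 = 0.0722 mm².
Path length: 111000 mm³ / 0.0722 mm² → 1537396.1 mm.
Time extruding = 1537396.1 / 87.1, so 17650.9 s.
Layer count = ceil(182 / 0.095) = 1916.
Layer-change overhead = 1916 × 2.2, so 4215.2 s.
Total = 17650.9 + 4215.2 = 21866.1 s = 6.07 hours.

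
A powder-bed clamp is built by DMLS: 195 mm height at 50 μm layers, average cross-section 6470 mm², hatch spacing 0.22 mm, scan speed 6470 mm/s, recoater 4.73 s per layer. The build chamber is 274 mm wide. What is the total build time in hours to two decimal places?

Number of layers: 195 / 0.05 → 3900 (rounded up).
Hatch length per layer = 6470 / 0.22, so 29409.1 mm.
Per-layer scan time: 29409.1 / 6470 → 4.5455 s.
Per-layer time = 4.5455 + 4.73 = 9.2755 s.
3900 layers × 9.2755 s/layer = 36174.45 s, i.e. 10.05 hours.

10.05 hours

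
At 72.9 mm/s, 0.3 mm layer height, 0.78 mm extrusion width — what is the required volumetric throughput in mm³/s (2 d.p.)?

17.06

A = 0.3 × 0.78 = 0.234 mm².
Q = v·A = 72.9 × 0.234 = 17.06 mm³/s.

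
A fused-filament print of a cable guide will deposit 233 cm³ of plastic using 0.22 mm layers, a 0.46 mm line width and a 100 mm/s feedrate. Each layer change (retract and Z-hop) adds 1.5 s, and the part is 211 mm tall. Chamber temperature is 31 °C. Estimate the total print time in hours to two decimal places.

6.80 hours

Bead cross-section: 0.22 × 0.46 → 0.1012 mm².
Toolpath length = 233 cm³ / 0.1012 mm² = 233000 / 0.1012 = 2302371.5 mm.
Extrusion time = 2302371.5 / 100 = 23023.7 s.
Number of layers: 211 / 0.22 → 960 (rounded up).
Z-hop total = 960 × 1.5 = 1440 s.
Altogether 23023.7 + 1440 = 24463.7 s, i.e. 6.80 hours.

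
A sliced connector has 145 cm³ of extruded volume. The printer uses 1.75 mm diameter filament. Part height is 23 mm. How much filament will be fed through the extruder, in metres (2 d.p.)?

60.28 m

Cross-section of 1.75 mm filament: π·(1.75/2)² = 2.4053 mm².
L = 145000 mm³ / 2.4053 mm² = 60283.54 mm, i.e. 60.28 m.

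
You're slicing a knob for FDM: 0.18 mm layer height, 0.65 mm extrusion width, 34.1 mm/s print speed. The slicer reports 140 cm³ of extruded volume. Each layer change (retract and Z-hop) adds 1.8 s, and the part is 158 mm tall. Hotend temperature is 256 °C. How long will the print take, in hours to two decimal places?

Extrusion cross-section = 0.18 × 0.65 = 0.117 mm².
Toolpath length = 140 cm³ / 0.117 mm² = 140000 / 0.117 = 1196581.2 mm.
Time extruding: 1196581.2 / 34.1 → 35090.4 s.
Layer count = ceil(158 / 0.18) = 878.
Non-print overhead = 878 × 1.8 = 1580.4 s.
Altogether 35090.4 + 1580.4 = 36670.8 s, i.e. 10.19 hours.

10.19 hours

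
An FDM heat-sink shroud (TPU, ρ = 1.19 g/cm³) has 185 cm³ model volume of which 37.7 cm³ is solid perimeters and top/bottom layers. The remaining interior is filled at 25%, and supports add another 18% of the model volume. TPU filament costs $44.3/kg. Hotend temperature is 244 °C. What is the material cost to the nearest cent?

$5.68

Infill region = 185 − 37.7, so 147.3 cm³.
Infill deposited = 0.25 × 147.3, so 36.825 cm³.
Support: 0.18 × 185 → 33.3 cm³.
Total extruded = 37.7 + 36.825 + 33.3, so 107.825 cm³.
Mass: 107.825 × 1.19 → 128.31175 g.
At $44.3/kg: 128.31175/1000 × 44.3 = $5.68.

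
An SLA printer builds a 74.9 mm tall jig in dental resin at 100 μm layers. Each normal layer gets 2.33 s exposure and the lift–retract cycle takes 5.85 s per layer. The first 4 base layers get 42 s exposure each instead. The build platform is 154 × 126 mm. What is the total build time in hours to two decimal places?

1.75 hours

Layers = ⌈74.9/0.1⌉ = 749.
Bottom layers = 4 × (42 + 5.85) = 191.4 s.
Regular layers = 745 × (2.33 + 5.85), so 6094.1 s.
Sum: 191.4 + 6094.1 = 6285.5 s → 1.75 hours.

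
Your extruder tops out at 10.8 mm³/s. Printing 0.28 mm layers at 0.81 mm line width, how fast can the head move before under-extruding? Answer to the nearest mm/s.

Bead cross-section = 0.28 × 0.81, so 0.2268 mm².
Max speed = 10.8 / 0.2268 = 47.62 ≈ 48 mm/s.

48 mm/s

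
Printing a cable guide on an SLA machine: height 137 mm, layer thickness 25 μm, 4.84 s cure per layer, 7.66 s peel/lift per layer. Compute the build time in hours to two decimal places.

19.03 hours

Number of layers: 137 / 0.025 → 5480 (rounded up).
Each layer takes: 4.84 + 7.66 → 12.5 s.
Build time: 5480 × 12.5 s = 68500 s, i.e. 19.03 hours.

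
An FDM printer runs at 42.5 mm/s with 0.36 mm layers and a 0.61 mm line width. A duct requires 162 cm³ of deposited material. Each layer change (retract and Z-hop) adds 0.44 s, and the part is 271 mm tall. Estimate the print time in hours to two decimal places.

Extrusion cross-section = 0.36 × 0.61, so 0.2196 mm².
Toolpath length = 162 cm³ / 0.2196 mm² = 162000 / 0.2196 = 737704.9 mm.
Extrusion time = 737704.9 / 42.5, so 17357.8 s.
Layers = ⌈271/0.36⌉ = 753.
Z-hop total = 753 × 0.44, so 331.32 s.
Total = 17357.8 + 331.32 = 17689.12 s = 4.91 hours.

4.91 hours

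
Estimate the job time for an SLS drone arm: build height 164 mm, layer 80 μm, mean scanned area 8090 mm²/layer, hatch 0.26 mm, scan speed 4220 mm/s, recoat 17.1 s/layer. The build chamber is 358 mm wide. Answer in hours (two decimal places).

Layer count = ceil(164 / 0.08) = 2050.
Scan path per layer: 8090 / 0.26 → 31115.4 mm.
Laser time per layer = 31115.4 / 4220, so 7.3733 s.
Layer cycle: 7.3733 + 17.1 → 24.4733 s.
Build time = 2050 × 24.4733 = 50170.265 s = 13.94 hours.

13.94 hours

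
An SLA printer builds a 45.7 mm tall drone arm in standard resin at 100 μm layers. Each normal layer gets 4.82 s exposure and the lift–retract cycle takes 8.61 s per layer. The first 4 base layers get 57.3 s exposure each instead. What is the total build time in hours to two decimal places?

1.76 hours

Layer count = ceil(45.7 / 0.1) = 457.
Burn-in layers = 4 × (57.3 + 8.61) = 263.64 s.
Regular layers: 453 × (4.82 + 8.61) → 6083.79 s.
Total = 263.64 + 6083.79 = 6347.43 s = 1.76 hours.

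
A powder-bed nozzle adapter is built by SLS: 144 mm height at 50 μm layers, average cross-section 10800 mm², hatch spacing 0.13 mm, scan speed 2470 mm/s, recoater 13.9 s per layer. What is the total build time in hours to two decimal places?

Layer count = ceil(144 / 0.05) = 2880.
Scan path per layer = 10800 / 0.13, so 83076.9 mm.
Per-layer scan time = 83076.9 / 2470 = 33.6344 s.
Per-layer time = 33.6344 + 13.9 = 47.5344 s.
Total: 2880 × 47.5344 s = 136899.072 s → 38.03 hours.

38.03 hours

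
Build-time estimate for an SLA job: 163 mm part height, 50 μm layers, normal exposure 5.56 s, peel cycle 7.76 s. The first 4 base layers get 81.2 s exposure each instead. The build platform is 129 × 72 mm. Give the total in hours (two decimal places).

12.15 hours

Layers = ⌈163/0.05⌉ = 3260.
Burn-in layers = 4 × (81.2 + 7.76) = 355.84 s.
Normal layers = 3256 × (5.56 + 7.76) = 43369.92 s.
Sum: 355.84 + 43369.92 = 43725.76 s → 12.15 hours.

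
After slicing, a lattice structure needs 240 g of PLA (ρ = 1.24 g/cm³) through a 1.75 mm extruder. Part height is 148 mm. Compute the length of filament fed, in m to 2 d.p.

80.47 m

Volume = 240 g / 1.24 g·cm⁻³ = 193.5484 cm³ = 193548.4 mm³.
Filament cross-section = π × (1.75/2)² = 2.4053 mm².
Length = 193548.4 / 2.4053 = 80467.47 mm = 80.47 m.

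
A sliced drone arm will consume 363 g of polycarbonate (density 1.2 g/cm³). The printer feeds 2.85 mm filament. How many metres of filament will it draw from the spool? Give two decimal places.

47.42 m

Volume = 363 g / 1.2 g·cm⁻³ = 302.5 cm³ = 302500 mm³.
A = π r² = π × 1.425² = 6.3794 mm².
L = V/A = 302500/6.3794 = 47418.25 mm → 47.42 m.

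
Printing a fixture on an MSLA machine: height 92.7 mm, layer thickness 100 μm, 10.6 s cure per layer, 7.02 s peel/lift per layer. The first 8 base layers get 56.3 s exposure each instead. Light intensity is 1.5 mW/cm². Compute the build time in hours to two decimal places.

4.64 hours

Layers = ⌈92.7/0.1⌉ = 927.
Base layers = 8 × (56.3 + 7.02), so 506.56 s.
Regular layers = 919 × (10.6 + 7.02), so 16192.78 s.
Total = 506.56 + 16192.78 = 16699.34 s = 4.64 hours.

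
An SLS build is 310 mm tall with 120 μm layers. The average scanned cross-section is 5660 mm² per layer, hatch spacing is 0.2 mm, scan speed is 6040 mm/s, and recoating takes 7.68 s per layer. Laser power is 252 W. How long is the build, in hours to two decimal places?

8.88 hours

Number of layers: 310 / 0.12 → 2584 (rounded up).
Hatch length per layer = 5660 / 0.2, so 28300 mm.
Laser time per layer = 28300 / 6040, so 4.6854 s.
Layer cycle = 4.6854 + 7.68 = 12.3654 s.
2584 layers × 12.3654 s/layer = 31952.1936 s, i.e. 8.88 hours.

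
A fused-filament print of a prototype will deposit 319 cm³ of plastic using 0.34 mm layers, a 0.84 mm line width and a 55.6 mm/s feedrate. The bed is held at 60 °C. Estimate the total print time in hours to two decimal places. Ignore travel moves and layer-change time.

5.58 hours

Bead cross-section = 0.34 × 0.84, so 0.2856 mm².
Path length: 319000 mm³ / 0.2856 mm² → 1116946.8 mm.
Time extruding: 1116946.8 / 55.6 → 20089 s.
In the requested units: 20089 s = 5.58 hours.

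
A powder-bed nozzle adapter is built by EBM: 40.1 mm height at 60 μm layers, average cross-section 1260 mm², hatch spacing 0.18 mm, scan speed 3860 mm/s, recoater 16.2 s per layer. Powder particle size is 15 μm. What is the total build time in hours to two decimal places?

3.35 hours

Number of layers: 40.1 / 0.06 → 669 (rounded up).
Scan path per layer = 1260 / 0.18, so 7000 mm.
Per-layer scan time = 7000 / 3860 = 1.8135 s.
Per-layer time = 1.8135 + 16.2, so 18.0135 s.
669 layers × 18.0135 s/layer = 12051.0315 s, i.e. 3.35 hours.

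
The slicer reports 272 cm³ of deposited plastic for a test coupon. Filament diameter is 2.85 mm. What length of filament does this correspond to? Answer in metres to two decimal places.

Filament cross-section = π × (2.85/2)² = 6.3794 mm².
Length = 272 cm³ / 6.3794 mm² = 272000 / 6.3794 = 42637.24 mm = 42.64 m.

42.64 m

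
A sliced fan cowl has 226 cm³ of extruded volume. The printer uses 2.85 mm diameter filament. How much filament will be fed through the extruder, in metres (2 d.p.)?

35.43 m

Cross-section of 2.85 mm filament: π·(2.85/2)² = 6.3794 mm².
L = 226000 mm³ / 6.3794 mm² = 35426.53 mm, i.e. 35.43 m.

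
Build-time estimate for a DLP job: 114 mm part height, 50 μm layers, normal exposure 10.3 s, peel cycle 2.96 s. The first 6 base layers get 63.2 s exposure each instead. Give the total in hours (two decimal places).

8.49 hours

Layers = ⌈114/0.05⌉ = 2280.
Bottom layers = 6 × (63.2 + 2.96) = 396.96 s.
Remaining layers = 2274 × (10.3 + 2.96), so 30153.24 s.
Total = 396.96 + 30153.24 = 30550.2 s = 8.49 hours.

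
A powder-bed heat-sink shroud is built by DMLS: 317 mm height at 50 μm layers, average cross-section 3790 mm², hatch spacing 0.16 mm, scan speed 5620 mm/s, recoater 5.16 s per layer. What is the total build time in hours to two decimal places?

Layers = ⌈317/0.05⌉ = 6340.
Per-layer scan distance = 3790 / 0.16, so 23687.5 mm.
Laser time per layer = 23687.5 / 5620, so 4.2149 s.
Per-layer time: 4.2149 + 5.16 → 9.3749 s.
6340 layers × 9.3749 s/layer = 59436.866 s, i.e. 16.51 hours.

16.51 hours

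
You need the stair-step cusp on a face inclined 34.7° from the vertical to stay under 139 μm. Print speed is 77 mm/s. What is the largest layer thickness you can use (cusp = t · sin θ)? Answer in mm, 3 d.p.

0.244 mm

sin(34.7°) = 0.5693; t_max = 0.139/0.5693 = 0.244 mm.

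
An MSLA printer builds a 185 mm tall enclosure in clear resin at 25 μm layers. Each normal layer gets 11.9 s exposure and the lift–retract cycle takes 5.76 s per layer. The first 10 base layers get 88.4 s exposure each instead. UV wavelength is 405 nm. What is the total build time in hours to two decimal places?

Layer count = ceil(185 / 0.025) = 7400.
Base layers = 10 × (88.4 + 5.76), so 941.6 s.
Normal layers: 7390 × (11.9 + 5.76) → 130507.4 s.
Total = 941.6 + 130507.4 = 131449 s = 36.51 hours.

36.51 hours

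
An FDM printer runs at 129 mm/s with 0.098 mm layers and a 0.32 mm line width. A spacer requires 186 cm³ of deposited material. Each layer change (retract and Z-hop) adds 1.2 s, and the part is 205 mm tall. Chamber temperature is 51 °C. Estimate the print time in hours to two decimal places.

13.47 hours

Line area = 0.098 × 0.32, so 0.03136 mm².
Toolpath length = 186 cm³ / 0.03136 mm² = 186000 / 0.03136 = 5931122.4 mm.
Time extruding = 5931122.4 / 129 = 45977.7 s.
Layer count = ceil(205 / 0.098) = 2092.
Layer-change overhead = 2092 × 1.2, so 2510.4 s.
Altogether 45977.7 + 2510.4 = 48488.1 s, i.e. 13.47 hours.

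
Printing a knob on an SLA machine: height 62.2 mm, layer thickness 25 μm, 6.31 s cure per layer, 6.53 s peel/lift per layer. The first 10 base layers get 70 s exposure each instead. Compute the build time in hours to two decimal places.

Number of layers: 62.2 / 0.025 → 2488 (rounded up).
Burn-in layers = 10 × (70 + 6.53) = 765.3 s.
Remaining layers = 2478 × (6.31 + 6.53) = 31817.52 s.
Total = 765.3 + 31817.52 = 32582.82 s = 9.05 hours.

9.05 hours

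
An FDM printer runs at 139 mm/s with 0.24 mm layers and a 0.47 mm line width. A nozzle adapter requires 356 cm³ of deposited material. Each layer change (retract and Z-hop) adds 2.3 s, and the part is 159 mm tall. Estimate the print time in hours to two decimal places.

Extrusion cross-section = 0.24 × 0.47 = 0.1128 mm².
Path length: 356000 mm³ / 0.1128 mm² → 3156028.4 mm.
Time extruding = 3156028.4 / 139, so 22705.2 s.
Layer count = ceil(159 / 0.24) = 663.
Z-hop total = 663 × 2.3 = 1524.9 s.
Altogether 22705.2 + 1524.9 = 24230.1 s, i.e. 6.73 hours.

6.73 hours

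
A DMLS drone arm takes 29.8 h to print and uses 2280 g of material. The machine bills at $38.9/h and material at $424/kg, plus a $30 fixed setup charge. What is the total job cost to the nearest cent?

$2155.94

Machine cost = 38.9 × 29.8, so $1159.22.
Feedstock cost = 424 × 2280/1000, so $966.72.
Adding setup: 1159.22 + 966.72 + 30 → $2155.94.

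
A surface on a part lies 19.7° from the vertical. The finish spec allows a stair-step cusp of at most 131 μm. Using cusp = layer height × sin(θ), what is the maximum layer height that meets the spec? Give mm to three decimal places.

0.389 mm

sin(19.7°) = 0.3371; t_max = 0.131/0.3371 = 0.389 mm.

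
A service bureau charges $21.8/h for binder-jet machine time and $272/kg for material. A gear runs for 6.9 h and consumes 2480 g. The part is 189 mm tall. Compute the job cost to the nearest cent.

$824.98

Time charge = 21.8 × 6.9, so $150.42.
Feedstock cost: 272 × 2480/1000 → $674.56.
Job cost: 150.42 + 674.56 = $824.98.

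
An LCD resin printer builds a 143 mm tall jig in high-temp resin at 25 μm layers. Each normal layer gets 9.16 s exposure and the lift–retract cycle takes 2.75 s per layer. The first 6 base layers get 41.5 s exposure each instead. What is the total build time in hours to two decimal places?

Layers = ⌈143/0.025⌉ = 5720.
Burn-in layers = 6 × (41.5 + 2.75) = 265.5 s.
Regular layers = 5714 × (9.16 + 2.75), so 68053.74 s.
Sum: 265.5 + 68053.74 = 68319.24 s → 18.98 hours.

18.98 hours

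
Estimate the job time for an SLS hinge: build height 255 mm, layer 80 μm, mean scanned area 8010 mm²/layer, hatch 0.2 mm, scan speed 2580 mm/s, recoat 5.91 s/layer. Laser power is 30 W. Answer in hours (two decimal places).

Layers = ⌈255/0.08⌉ = 3188.
Hatch length per layer = 8010 / 0.2 = 40050 mm.
Scan time per layer: 40050 / 2580 → 15.5233 s.
Time per layer: 15.5233 + 5.91 → 21.4333 s.
Total: 3188 × 21.4333 s = 68329.3604 s → 18.98 hours.

18.98 hours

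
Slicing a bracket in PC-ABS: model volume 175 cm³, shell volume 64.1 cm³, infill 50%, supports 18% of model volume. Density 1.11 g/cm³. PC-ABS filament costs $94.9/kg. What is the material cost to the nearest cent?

Interior volume = 175 − 64.1 = 110.9 cm³.
Infill deposited: 0.50 × 110.9 → 55.45 cm³.
Support = 0.18 × 175 = 31.5 cm³.
Total printed volume = 64.1 + 55.45 + 31.5, so 151.05 cm³.
Mass = 151.05 × 1.11, so 167.6655 g.
At $94.9/kg: 167.6655/1000 × 94.9 = $15.91.

$15.91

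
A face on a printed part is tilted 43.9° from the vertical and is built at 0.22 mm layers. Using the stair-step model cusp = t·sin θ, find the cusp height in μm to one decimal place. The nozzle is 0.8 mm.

Cusp = layer height × sin(43.9°) = 0.22 × 0.6934 = 0.152548 mm = 152.5 μm.

152.5 μm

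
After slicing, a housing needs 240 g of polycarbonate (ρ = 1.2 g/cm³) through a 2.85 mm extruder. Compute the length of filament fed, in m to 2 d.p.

31.35 m

Extruded volume: 240/1.2 = 200 cm³ (200000 mm³).
Cross-section of 2.85 mm filament: π·(2.85/2)² = 6.3794 mm².
L = V/A = 200000/6.3794 = 31350.91 mm → 31.35 m.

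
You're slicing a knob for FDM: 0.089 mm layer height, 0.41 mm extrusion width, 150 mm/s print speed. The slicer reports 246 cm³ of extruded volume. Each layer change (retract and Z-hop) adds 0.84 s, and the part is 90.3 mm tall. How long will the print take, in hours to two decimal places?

12.72 hours

Bead cross-section = 0.089 × 0.41, so 0.03649 mm².
Path length: 246000 mm³ / 0.03649 mm² → 6741573 mm.
Time extruding = 6741573 / 150, so 44943.8 s.
Number of layers: 90.3 / 0.089 → 1015 (rounded up).
Non-print overhead = 1015 × 0.84, so 852.6 s.
Total = 44943.8 + 852.6 = 45796.4 s = 12.72 hours.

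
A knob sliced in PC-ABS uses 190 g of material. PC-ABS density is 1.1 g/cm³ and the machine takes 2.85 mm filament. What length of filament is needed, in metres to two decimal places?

27.08 m

Extruded volume: 190/1.1 = 172.7273 cm³ (172727.3 mm³).
Filament cross-section = π × (2.85/2)² = 6.3794 mm².
L = V/A = 172727.3/6.3794 = 27075.79 mm → 27.08 m.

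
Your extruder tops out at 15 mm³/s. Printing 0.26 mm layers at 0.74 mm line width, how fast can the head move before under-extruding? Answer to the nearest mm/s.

78 mm/s

A = 0.26 × 0.74, so 0.1924 mm².
v_max = Q/A = 15/0.1924 = 77.96 mm/s → 78 mm/s.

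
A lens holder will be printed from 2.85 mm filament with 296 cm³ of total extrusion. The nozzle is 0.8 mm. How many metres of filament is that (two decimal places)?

Cross-section of 2.85 mm filament: π·(2.85/2)² = 6.3794 mm².
Length = 296 cm³ / 6.3794 mm² = 296000 / 6.3794 = 46399.35 mm = 46.40 m.

46.40 m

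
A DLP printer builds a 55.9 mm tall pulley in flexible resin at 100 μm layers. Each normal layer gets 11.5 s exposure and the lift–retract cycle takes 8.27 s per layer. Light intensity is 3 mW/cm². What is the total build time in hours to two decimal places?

3.07 hours

Layer count = ceil(55.9 / 0.1) = 559.
Each layer takes = 11.5 + 8.27, so 19.77 s.
Build time: 559 × 19.77 s = 11051.43 s, i.e. 3.07 hours.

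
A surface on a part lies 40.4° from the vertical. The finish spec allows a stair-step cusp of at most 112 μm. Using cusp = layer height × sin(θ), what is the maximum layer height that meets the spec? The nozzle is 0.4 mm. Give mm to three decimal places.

0.173 mm

Layer height = cusp / sin(40.4°) = 0.112 / 0.6481 = 0.173 mm.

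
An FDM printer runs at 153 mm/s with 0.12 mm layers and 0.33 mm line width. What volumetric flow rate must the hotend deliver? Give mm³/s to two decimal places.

Extrusion cross-section: 0.12 × 0.33 → 0.0396 mm².
Volumetric flow = 153 × 0.0396 = 6.06 mm³/s.

6.06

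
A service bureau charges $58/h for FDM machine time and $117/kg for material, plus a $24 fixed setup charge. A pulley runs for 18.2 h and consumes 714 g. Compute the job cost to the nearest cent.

$1163.14

Time charge = 58 × 18.2 = $1055.60.
Material cost = 117 × 714/1000, so $83.538.
Total = 1055.60 + 83.538 + 24 = 1163.138 ≈ $1163.14.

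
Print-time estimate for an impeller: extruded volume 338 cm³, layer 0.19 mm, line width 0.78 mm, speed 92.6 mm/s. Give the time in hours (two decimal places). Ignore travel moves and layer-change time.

Line area = 0.19 × 0.78 = 0.1482 mm².
Toolpath length = 338 cm³ / 0.1482 mm² = 338000 / 0.1482 = 2280701.8 mm.
Time extruding: 2280701.8 / 92.6 → 24629.6 s.
In the requested units: 24629.6 s = 6.84 hours.

6.84 hours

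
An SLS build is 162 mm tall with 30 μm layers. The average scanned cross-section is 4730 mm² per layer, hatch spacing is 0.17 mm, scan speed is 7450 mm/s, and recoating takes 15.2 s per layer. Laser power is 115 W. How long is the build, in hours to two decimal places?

28.40 hours

Layers = ⌈162/0.03⌉ = 5400.
Scan path per layer = 4730 / 0.17 = 27823.5 mm.
Per-layer scan time = 27823.5 / 7450, so 3.7347 s.
Time per layer: 3.7347 + 15.2 → 18.9347 s.
5400 layers × 18.9347 s/layer = 102247.38 s, i.e. 28.40 hours.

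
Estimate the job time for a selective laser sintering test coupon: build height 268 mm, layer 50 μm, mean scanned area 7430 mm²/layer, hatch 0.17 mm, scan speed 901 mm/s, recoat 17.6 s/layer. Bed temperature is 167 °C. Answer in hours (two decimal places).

Layer count = ceil(268 / 0.05) = 5360.
Scan path per layer = 7430 / 0.17, so 43705.9 mm.
Scan time per layer = 43705.9 / 901 = 48.5082 s.
Layer cycle = 48.5082 + 17.6, so 66.1082 s.
Build time = 5360 × 66.1082 = 354339.952 s = 98.43 hours.

98.43 hours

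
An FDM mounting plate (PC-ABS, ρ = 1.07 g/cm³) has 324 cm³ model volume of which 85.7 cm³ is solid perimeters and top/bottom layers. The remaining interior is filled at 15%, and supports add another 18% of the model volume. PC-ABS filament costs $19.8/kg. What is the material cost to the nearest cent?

$3.81

Volume inside the shell = 324 − 85.7, so 238.3 cm³.
Infill volume = 0.15 × 238.3 = 35.745 cm³.
Support: 0.18 × 324 → 58.32 cm³.
Total printed volume = 85.7 + 35.745 + 58.32 = 179.765 cm³.
Mass = 179.765 × 1.07, so 192.34855 g.
Cost = 192.34855 g / 1000 × $19.8/kg = $3.81.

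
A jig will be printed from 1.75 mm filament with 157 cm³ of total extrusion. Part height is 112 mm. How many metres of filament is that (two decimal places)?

Cross-section of 1.75 mm filament: π·(1.75/2)² = 2.4053 mm².
Length = 157 cm³ / 2.4053 mm² = 157000 / 2.4053 = 65272.52 mm = 65.27 m.

65.27 m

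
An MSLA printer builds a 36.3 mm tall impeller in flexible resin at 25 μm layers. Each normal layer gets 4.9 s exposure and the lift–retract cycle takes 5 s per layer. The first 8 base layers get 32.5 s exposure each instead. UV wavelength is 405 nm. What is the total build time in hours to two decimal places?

4.05 hours

Number of layers: 36.3 / 0.025 → 1452 (rounded up).
Burn-in layers: 8 × (32.5 + 5) → 300 s.
Normal layers = 1444 × (4.9 + 5), so 14295.6 s.
Total = 300 + 14295.6 = 14595.6 s = 4.05 hours.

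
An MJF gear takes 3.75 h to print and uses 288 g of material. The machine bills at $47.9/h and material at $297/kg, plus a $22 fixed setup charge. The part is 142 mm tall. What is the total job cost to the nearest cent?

$287.16

Machine cost = 47.9 × 3.75 = $179.625.
Material cost: 297 × 288/1000 → $85.536.
Adding setup: 179.625 + 85.536 + 22 → 287.161 ≈ $287.16.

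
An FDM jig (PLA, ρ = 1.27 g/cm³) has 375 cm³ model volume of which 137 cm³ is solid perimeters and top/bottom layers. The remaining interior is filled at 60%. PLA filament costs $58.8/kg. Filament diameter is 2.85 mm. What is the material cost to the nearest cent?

$20.89

Interior volume = 375 − 137 = 238 cm³.
Deposited infill = 0.60 × 238 = 142.8 cm³.
Deposited volume = 137 + 142.8, so 279.8 cm³.
Mass: 279.8 × 1.27 → 355.346 g.
Cost = 355.346 g / 1000 × $58.8/kg = $20.89.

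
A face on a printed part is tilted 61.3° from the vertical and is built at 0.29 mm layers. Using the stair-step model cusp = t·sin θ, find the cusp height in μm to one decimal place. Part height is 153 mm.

254.4 μm

Cusp = layer height × sin(61.3°) = 0.29 × 0.8771 = 0.254359 mm = 254.4 μm.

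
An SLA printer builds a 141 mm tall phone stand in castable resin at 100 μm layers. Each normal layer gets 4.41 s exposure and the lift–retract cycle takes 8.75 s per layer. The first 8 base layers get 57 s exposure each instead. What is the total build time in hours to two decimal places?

Number of layers: 141 / 0.1 → 1410 (rounded up).
Base layers = 8 × (57 + 8.75), so 526 s.
Remaining layers = 1402 × (4.41 + 8.75), so 18450.32 s.
Sum: 526 + 18450.32 = 18976.32 s → 5.27 hours.

5.27 hours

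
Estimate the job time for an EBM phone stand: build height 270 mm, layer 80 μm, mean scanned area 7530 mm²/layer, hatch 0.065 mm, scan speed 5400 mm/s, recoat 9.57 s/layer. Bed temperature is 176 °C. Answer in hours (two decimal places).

29.08 hours

Layer count = ceil(270 / 0.08) = 3375.
Scan path per layer = 7530 / 0.065 = 115846.2 mm.
Scan time per layer = 115846.2 / 5400 = 21.453 s.
Per-layer time = 21.453 + 9.57 = 31.023 s.
Build time = 3375 × 31.023 = 104702.625 s = 29.08 hours.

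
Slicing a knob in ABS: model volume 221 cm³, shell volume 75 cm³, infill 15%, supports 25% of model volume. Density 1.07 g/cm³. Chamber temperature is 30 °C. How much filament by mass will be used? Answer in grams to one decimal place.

Interior volume = 221 − 75, so 146 cm³.
Infill volume = 0.15 × 146 = 21.9 cm³.
Support = 0.25 × 221 = 55.25 cm³.
Total printed volume: 75 + 21.9 + 55.25 → 152.15 cm³.
Mass = 152.15 × 1.07 = 162.8005 g.

162.8 g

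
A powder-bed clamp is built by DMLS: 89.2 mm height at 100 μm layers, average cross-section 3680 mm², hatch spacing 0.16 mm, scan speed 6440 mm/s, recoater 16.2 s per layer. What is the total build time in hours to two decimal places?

4.90 hours

Number of layers: 89.2 / 0.1 → 892 (rounded up).
Scan path per layer = 3680 / 0.16, so 23000 mm.
Per-layer scan time = 23000 / 6440, so 3.5714 s.
Time per layer = 3.5714 + 16.2, so 19.7714 s.
Total: 892 × 19.7714 s = 17636.0888 s → 4.90 hours.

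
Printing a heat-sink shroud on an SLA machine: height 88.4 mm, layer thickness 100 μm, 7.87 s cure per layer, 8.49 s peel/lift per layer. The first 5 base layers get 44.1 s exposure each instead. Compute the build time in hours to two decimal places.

Layers = ⌈88.4/0.1⌉ = 884.
Bottom layers: 5 × (44.1 + 8.49) → 262.95 s.
Regular layers = 879 × (7.87 + 8.49) = 14380.44 s.
Sum: 262.95 + 14380.44 = 14643.39 s → 4.07 hours.

4.07 hours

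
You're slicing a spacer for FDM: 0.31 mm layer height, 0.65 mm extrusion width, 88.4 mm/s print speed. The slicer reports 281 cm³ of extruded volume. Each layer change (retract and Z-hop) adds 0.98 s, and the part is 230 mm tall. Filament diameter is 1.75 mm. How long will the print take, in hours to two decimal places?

4.58 hours

Extrusion cross-section = 0.31 × 0.65, so 0.2015 mm².
Total extruded path = 281000/0.2015 = 1394540.9 mm.
Print-move time: 1394540.9 / 88.4 → 15775.3 s.
Layer count = ceil(230 / 0.31) = 742.
Non-print overhead = 742 × 0.98 = 727.16 s.
Altogether 15775.3 + 727.16 = 16502.46 s, i.e. 4.58 hours.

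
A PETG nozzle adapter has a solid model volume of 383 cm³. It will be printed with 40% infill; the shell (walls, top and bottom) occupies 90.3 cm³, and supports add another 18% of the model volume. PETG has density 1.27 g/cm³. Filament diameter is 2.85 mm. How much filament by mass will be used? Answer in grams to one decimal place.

Volume inside the shell: 383 − 90.3 → 292.7 cm³.
Deposited infill = 0.40 × 292.7 = 117.08 cm³.
Support: 0.18 × 383 → 68.94 cm³.
Total printed volume: 90.3 + 117.08 + 68.94 → 276.32 cm³.
Mass = 276.32 × 1.27 = 350.9264 g.

350.9 g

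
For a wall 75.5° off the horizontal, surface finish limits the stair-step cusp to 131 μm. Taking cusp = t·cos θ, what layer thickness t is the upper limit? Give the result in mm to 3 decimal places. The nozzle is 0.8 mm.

t = h_c / cos θ = 0.131 / 0.2504 = 0.523 mm.

0.523 mm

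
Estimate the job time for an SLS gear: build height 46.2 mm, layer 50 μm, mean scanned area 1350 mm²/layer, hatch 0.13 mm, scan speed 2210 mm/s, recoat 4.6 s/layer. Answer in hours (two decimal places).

2.39 hours

Number of layers: 46.2 / 0.05 → 924 (rounded up).
Scan path per layer = 1350 / 0.13 = 10384.6 mm.
Per-layer scan time = 10384.6 / 2210 = 4.6989 s.
Layer cycle = 4.6989 + 4.6, so 9.2989 s.
Build time = 924 × 9.2989 = 8592.1836 s = 2.39 hours.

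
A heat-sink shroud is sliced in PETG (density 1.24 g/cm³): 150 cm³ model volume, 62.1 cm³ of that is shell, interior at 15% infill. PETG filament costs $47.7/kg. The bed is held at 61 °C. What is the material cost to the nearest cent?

$4.45

Volume inside the shell = 150 − 62.1 = 87.9 cm³.
Deposited infill = 0.15 × 87.9, so 13.185 cm³.
Deposited volume: 62.1 + 13.185 → 75.285 cm³.
Mass = 75.285 × 1.24 = 93.3534 g.
At $47.7/kg: 93.3534/1000 × 47.7 = $4.45.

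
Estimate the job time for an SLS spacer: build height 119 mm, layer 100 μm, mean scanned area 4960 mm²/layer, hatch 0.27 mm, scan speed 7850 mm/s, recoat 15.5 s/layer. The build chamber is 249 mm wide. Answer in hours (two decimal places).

5.90 hours

Number of layers: 119 / 0.1 → 1190 (rounded up).
Hatch length per layer = 4960 / 0.27 = 18370.4 mm.
Scan time per layer: 18370.4 / 7850 → 2.3402 s.
Per-layer time: 2.3402 + 15.5 → 17.8402 s.
Total: 1190 × 17.8402 s = 21229.838 s → 5.90 hours.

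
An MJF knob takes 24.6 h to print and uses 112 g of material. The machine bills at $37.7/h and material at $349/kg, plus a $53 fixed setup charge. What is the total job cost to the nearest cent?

$1019.51

Time charge = 37.7 × 24.6, so $927.42.
Material charge = 349 × 112/1000, so $39.088.
Adding setup: 927.42 + 39.088 + 53 → 1019.508 ≈ $1019.51.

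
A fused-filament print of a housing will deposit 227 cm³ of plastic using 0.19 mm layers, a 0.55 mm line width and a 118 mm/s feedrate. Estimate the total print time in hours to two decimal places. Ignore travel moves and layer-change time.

Extrusion cross-section = 0.19 × 0.55 = 0.1045 mm².
Path length: 227000 mm³ / 0.1045 mm² → 2172248.8 mm.
Time extruding = 2172248.8 / 118 = 18408.9 s.
That's 18408.9 s → 5.11 hours.

5.11 hours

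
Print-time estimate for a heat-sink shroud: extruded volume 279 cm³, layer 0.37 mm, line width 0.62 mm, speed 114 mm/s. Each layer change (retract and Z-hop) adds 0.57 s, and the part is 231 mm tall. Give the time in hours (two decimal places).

Extrusion cross-section = 0.37 × 0.62, so 0.2294 mm².
Total extruded path = 279000/0.2294 = 1216216.2 mm.
Print-move time = 1216216.2 / 114, so 10668.6 s.
Layers = ⌈231/0.37⌉ = 625.
Z-hop total = 625 × 0.57 = 356.25 s.
Total = 10668.6 + 356.25 = 11024.85 s = 3.06 hours.

3.06 hours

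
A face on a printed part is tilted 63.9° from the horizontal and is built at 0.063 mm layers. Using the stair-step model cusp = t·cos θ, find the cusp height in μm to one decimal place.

27.7 μm

cos(63.9°) = 0.4399, so cusp = 0.063 × 0.4399 = 0.027714 mm → 27.7 μm.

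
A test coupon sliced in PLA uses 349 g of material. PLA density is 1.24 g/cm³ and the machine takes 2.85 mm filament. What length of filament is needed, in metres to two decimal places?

44.12 m

Extruded volume: 349/1.24 = 281.4516 cm³ (281451.6 mm³).
A = π r² = π × 1.425² = 6.3794 mm².
Length = 281451.6 / 6.3794 = 44118.82 mm = 44.12 m.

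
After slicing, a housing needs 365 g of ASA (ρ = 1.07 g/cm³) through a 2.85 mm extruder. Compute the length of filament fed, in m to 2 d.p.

Extruded volume: 365/1.07 = 341.1215 cm³ (341121.5 mm³).
Filament cross-section = π × (2.85/2)² = 6.3794 mm².
Length = 341121.5 / 6.3794 = 53472.35 mm = 53.47 m.

53.47 m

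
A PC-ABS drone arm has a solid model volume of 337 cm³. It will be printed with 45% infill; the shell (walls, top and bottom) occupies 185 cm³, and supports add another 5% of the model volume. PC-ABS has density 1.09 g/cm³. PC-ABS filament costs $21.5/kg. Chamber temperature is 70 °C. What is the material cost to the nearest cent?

$6.33

Interior volume = 337 − 185 = 152 cm³.
Deposited infill = 0.45 × 152 = 68.4 cm³.
Support: 0.05 × 337 → 16.85 cm³.
Total printed volume: 185 + 68.4 + 16.85 → 270.25 cm³.
Mass: 270.25 × 1.09 → 294.5725 g.
Cost = 294.5725 g / 1000 × $21.5/kg = $6.33.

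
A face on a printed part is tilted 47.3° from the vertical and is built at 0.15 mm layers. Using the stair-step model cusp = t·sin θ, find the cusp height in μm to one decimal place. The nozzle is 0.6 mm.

Cusp = layer height × sin(47.3°) = 0.15 × 0.7349 = 0.110235 mm = 110.2 μm.

110.2 μm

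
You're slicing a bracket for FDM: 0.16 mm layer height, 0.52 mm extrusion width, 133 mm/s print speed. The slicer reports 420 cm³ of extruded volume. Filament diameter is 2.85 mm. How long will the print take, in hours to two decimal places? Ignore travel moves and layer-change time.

Bead cross-section = 0.16 × 0.52 = 0.0832 mm².
Total extruded path = 420000/0.0832 = 5048076.9 mm.
Time extruding = 5048076.9 / 133, so 37955.5 s.
That's 37955.5 s → 10.54 hours.

10.54 hours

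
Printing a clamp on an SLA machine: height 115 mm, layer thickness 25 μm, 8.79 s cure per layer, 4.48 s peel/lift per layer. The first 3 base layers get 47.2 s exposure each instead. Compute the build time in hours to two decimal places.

16.99 hours

Number of layers: 115 / 0.025 → 4600 (rounded up).
Base layers: 3 × (47.2 + 4.48) → 155.04 s.
Remaining layers = 4597 × (8.79 + 4.48) = 61002.19 s.
Total = 155.04 + 61002.19 = 61157.23 s = 16.99 hours.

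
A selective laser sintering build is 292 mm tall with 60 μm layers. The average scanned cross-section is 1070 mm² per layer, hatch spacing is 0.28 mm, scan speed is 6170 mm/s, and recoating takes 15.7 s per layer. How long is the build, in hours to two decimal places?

Number of layers: 292 / 0.06 → 4867 (rounded up).
Scan path per layer = 1070 / 0.28 = 3821.4 mm.
Laser time per layer = 3821.4 / 6170 = 0.6194 s.
Layer cycle = 0.6194 + 15.7, so 16.3194 s.
Total: 4867 × 16.3194 s = 79426.5198 s → 22.06 hours.

22.06 hours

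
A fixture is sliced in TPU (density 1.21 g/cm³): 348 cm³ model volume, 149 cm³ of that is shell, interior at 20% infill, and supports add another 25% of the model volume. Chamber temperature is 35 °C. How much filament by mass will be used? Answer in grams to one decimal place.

Interior volume = 348 − 149 = 199 cm³.
Infill volume = 0.20 × 199, so 39.8 cm³.
Support = 0.25 × 348, so 87 cm³.
Total printed volume = 149 + 39.8 + 87 = 275.8 cm³.
Mass: 275.8 × 1.21 → 333.718 g.

333.7 g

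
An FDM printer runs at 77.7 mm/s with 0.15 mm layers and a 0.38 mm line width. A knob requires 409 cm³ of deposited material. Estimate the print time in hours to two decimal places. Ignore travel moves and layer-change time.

25.65 hours

Line area: 0.15 × 0.38 → 0.057 mm².
Total extruded path = 409000/0.057 = 7175438.6 mm.
Print-move time = 7175438.6 / 77.7 = 92348 s.
92348 s = 25.65 hours.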